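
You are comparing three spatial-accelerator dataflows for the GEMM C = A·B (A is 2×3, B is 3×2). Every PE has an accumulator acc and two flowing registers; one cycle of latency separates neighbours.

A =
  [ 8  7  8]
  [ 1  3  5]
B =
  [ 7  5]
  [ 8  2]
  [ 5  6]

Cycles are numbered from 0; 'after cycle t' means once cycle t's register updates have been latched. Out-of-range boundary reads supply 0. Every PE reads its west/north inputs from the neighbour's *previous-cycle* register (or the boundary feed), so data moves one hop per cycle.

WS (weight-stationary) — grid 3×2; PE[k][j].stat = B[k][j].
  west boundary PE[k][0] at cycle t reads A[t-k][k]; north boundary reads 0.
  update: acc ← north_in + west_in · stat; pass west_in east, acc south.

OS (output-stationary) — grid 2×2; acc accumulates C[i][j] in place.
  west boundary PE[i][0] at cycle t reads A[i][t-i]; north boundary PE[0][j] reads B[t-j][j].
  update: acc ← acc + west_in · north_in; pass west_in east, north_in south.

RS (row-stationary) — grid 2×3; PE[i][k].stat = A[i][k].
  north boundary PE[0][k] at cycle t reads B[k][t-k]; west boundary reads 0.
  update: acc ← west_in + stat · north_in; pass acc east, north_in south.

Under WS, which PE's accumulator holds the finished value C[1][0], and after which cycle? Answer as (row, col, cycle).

(row, col, cycle) = (2, 0, 3)

WS — PE[2][0] is where C[1][0] collects:
  [0] (2,0) acc=0 (h:0 v:0)
  [1] (2,0) acc=0 (h:0 v:0)
  [2] (2,0) acc=152 (h:8 v:152)
  [3] (2,0) acc=56 (h:5 v:56)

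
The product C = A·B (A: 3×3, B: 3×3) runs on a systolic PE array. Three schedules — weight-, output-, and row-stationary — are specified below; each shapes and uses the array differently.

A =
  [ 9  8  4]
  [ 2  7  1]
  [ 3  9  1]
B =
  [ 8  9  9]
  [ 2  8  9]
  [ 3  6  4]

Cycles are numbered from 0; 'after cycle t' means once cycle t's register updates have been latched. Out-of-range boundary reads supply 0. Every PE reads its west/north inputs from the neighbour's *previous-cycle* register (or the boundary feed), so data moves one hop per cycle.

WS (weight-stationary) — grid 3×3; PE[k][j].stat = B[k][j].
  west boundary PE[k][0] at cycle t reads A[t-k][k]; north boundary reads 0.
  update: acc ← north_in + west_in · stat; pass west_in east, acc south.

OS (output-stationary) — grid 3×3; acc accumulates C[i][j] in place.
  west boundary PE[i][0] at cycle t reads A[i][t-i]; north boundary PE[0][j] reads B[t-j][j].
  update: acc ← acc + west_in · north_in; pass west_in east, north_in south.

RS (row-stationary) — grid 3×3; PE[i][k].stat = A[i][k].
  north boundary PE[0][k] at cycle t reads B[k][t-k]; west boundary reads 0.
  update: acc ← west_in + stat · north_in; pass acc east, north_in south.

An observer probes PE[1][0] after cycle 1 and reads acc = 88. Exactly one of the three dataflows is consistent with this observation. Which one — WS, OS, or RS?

dataflow = WS

WS [3×3] PE[1][0] across cycles:
  [0] (1,0) acc=0 (h:0 v:0)
  [1] (1,0) acc=88 (h:8 v:88)
OS [3×3] PE[1][0] across cycles:
  [0] (1,0) acc=0 (h:0 v:0)
  [1] (1,0) acc=16 (h:2 v:8)
RS [3×3] PE[1][0] across cycles:
  [0] (1,0) acc=0 (h:0 v:0)
  [1] (1,0) acc=16 (h:16 v:8)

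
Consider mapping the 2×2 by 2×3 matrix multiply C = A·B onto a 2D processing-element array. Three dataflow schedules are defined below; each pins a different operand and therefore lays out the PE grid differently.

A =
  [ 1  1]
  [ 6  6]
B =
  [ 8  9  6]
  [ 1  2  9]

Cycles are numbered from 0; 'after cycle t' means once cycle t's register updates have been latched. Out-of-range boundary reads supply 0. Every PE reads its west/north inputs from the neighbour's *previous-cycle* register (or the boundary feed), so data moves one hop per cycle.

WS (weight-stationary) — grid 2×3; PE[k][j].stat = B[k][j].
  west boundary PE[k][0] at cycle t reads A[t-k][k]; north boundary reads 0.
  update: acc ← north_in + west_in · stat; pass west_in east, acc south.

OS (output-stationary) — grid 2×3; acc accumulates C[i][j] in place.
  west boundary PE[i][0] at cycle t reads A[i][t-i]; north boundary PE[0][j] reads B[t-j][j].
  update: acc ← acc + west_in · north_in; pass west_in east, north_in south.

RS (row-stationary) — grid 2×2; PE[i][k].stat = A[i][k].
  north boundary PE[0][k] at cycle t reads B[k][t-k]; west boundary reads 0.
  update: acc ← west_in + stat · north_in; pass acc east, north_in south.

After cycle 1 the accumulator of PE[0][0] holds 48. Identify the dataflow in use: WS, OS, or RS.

dataflow = WS

— WS: 2×3; PE[0][0] trace:
  t=0 PE[0][0]: acc=8 h=1 v=8
  t=1 PE[0][0]: acc=48 h=6 v=48
— OS: 2×3; PE[0][0] trace:
  t=0 PE[0][0]: acc=8 h=1 v=8
  t=1 PE[0][0]: acc=9 h=1 v=1
— RS: 2×2; PE[0][0] trace:
  t=0 PE[0][0]: acc=8 h=8 v=8
  t=1 PE[0][0]: acc=9 h=9 v=9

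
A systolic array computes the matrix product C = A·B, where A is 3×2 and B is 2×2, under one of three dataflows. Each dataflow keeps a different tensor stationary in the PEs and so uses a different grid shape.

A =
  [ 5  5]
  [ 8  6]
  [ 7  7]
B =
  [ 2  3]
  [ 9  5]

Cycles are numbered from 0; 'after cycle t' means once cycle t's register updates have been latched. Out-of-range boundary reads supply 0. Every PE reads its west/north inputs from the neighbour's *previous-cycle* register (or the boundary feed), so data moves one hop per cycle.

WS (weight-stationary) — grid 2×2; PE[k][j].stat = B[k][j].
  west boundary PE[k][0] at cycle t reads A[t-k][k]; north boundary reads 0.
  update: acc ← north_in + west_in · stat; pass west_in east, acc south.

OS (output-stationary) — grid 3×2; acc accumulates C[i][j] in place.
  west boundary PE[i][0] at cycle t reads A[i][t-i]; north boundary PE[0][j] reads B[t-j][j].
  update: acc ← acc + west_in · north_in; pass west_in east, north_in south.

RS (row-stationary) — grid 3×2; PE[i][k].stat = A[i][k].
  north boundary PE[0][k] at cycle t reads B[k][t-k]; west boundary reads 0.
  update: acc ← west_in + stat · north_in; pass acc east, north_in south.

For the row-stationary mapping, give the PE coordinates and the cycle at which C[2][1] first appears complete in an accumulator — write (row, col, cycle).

(row, col, cycle) = (2, 1, 4)

Under RS, C[2][1] lands at PE[2][1]:
  after 0 — PE[2][1] acc=0, pass-E 0, pass-S 0
  after 1 — PE[2][1] acc=0, pass-E 0, pass-S 0
  after 2 — PE[2][1] acc=0, pass-E 0, pass-S 0
  after 3 — PE[2][1] acc=77, pass-E 77, pass-S 9
  after 4 — PE[2][1] acc=56, pass-E 56, pass-S 5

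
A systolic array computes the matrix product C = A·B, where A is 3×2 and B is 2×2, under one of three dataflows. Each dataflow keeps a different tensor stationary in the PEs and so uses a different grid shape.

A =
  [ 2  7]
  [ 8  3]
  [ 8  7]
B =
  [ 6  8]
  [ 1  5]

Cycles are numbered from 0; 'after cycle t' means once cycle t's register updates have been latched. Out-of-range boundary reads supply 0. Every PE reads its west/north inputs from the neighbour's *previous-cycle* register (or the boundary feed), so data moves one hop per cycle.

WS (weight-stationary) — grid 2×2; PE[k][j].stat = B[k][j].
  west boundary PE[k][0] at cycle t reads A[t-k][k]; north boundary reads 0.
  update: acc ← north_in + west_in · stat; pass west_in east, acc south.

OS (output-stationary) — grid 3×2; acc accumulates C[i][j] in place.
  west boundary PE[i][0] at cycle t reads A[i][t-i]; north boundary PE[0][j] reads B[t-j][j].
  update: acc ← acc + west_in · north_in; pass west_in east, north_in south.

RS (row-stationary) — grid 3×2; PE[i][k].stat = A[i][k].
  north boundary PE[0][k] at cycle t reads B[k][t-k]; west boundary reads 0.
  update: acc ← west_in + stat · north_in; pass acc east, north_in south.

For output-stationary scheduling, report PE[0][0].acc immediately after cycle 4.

PE[0][0].acc = 19

OS (3×2). Following PE[0][0] plus its west/north inputs:
  after 0 — PE[0][0] acc=12, pass-E 2, pass-S 6
  after 1 — PE[0][0] acc=19, pass-E 7, pass-S 1
  after 2 — PE[0][0] acc=19, pass-E 0, pass-S 0
  after 3 — PE[0][0] acc=19, pass-E 0, pass-S 0
  after 4 — PE[0][0] acc=19, pass-E 0, pass-S 0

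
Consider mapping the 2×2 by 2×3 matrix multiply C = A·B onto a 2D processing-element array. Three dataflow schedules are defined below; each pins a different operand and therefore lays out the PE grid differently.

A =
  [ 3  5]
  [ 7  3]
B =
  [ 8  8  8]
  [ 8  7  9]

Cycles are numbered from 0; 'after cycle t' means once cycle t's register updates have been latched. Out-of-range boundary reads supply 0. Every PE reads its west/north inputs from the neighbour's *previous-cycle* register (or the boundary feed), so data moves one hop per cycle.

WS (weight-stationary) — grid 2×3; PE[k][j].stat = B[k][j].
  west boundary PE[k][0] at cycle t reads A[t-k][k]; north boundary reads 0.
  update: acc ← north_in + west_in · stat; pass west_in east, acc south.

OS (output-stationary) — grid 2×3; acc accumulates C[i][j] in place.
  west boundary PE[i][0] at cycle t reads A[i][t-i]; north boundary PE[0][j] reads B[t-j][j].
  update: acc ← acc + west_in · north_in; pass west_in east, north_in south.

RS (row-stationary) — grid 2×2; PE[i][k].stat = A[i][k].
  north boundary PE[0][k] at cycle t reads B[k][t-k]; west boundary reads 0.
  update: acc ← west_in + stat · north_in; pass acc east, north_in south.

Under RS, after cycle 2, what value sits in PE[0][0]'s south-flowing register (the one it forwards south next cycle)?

RS (2×2). Following PE[0][0] plus its west/north inputs:
  0: (0,0).acc=24  regs=<24,8>
  1: (0,0).acc=24  regs=<24,8>
  2: (0,0).acc=24  regs=<24,8>

register = 8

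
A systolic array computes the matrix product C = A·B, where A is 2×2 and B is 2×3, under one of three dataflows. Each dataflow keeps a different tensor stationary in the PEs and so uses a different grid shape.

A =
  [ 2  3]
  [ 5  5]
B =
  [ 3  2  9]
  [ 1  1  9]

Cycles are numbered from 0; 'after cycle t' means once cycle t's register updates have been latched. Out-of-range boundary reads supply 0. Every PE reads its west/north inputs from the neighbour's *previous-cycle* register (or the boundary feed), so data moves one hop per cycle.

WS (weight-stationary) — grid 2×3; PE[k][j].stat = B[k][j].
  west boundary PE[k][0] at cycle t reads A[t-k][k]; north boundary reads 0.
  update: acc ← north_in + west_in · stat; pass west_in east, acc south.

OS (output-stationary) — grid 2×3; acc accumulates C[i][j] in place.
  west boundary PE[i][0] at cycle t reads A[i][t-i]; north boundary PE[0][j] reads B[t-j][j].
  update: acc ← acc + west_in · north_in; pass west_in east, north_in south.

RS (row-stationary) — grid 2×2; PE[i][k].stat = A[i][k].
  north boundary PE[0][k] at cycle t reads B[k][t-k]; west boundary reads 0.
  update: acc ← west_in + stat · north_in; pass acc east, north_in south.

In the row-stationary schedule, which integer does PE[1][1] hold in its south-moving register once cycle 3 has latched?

register = 1

Tracing RS — 2×2 array, target PE[1][1]:
  @0  [0,1]  acc 0  |  →0  ↓0
  @0  [1,0]  acc 0  |  →0  ↓0
  @0  [1,1]  acc 0  |  →0  ↓0
  @1  [0,1]  acc 9  |  →9  ↓1
  @1  [1,0]  acc 15  |  →15  ↓3
  @1  [1,1]  acc 0  |  →0  ↓0
  @2  [0,1]  acc 7  |  →7  ↓1
  @2  [1,0]  acc 10  |  →10  ↓2
  @2  [1,1]  acc 20  |  →20  ↓1
  @3  [0,1]  acc 45  |  →45  ↓9
  @3  [1,0]  acc 45  |  →45  ↓9
  @3  [1,1]  acc 15  |  →15  ↓1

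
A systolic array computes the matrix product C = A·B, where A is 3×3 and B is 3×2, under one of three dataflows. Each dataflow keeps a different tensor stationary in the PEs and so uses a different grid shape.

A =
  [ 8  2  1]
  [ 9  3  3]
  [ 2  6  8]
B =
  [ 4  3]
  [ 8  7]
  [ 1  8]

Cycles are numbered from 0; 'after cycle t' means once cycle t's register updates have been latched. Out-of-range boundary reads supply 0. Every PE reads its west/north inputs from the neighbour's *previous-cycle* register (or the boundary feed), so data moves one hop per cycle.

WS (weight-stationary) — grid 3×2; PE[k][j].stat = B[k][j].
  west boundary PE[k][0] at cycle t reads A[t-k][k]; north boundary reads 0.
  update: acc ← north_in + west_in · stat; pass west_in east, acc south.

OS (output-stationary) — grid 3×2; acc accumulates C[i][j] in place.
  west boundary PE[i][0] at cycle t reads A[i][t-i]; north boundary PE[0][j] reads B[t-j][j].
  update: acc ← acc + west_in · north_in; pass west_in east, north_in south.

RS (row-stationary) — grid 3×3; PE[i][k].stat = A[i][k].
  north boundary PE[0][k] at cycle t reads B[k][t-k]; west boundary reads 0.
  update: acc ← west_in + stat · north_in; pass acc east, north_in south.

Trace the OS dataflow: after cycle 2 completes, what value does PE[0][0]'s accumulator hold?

Tracing OS — 3×2 array, target PE[0][0]:
  after 0 — PE[0][0] acc=32, pass-E 8, pass-S 4
  after 1 — PE[0][0] acc=48, pass-E 2, pass-S 8
  after 2 — PE[0][0] acc=49, pass-E 1, pass-S 1

PE[0][0].acc = 49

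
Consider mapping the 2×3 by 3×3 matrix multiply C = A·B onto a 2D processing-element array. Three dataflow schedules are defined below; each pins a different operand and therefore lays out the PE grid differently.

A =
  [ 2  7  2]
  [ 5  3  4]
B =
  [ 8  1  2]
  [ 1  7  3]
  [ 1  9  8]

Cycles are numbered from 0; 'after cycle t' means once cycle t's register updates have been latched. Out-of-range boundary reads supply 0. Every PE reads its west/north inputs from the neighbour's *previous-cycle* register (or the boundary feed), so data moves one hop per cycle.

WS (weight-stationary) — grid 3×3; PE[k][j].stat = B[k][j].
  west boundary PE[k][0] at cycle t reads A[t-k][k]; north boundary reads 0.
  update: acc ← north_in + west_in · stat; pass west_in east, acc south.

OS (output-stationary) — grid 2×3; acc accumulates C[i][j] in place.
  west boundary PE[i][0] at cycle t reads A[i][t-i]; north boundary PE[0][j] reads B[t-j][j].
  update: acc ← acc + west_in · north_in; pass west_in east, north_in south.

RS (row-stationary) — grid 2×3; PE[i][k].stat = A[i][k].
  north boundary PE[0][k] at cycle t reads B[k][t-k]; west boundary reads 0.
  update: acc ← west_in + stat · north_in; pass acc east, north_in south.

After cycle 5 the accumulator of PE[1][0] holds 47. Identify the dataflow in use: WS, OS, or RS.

Under WS (3×3), PE[1][0]:
  [0] (1,0) acc=0 (h:0 v:0)
  [1] (1,0) acc=23 (h:7 v:23)
  [2] (1,0) acc=43 (h:3 v:43)
  [3] (1,0) acc=0 (h:0 v:0)
  [4] (1,0) acc=0 (h:0 v:0)
  [5] (1,0) acc=0 (h:0 v:0)
Under OS (2×3), PE[1][0]:
  [0] (1,0) acc=0 (h:0 v:0)
  [1] (1,0) acc=40 (h:5 v:8)
  [2] (1,0) acc=43 (h:3 v:1)
  [3] (1,0) acc=47 (h:4 v:1)
  [4] (1,0) acc=47 (h:0 v:0)
  [5] (1,0) acc=47 (h:0 v:0)
Under RS (2×3), PE[1][0]:
  [0] (1,0) acc=0 (h:0 v:0)
  [1] (1,0) acc=40 (h:40 v:8)
  [2] (1,0) acc=5 (h:5 v:1)
  [3] (1,0) acc=10 (h:10 v:2)
  [4] (1,0) acc=0 (h:0 v:0)
  [5] (1,0) acc=0 (h:0 v:0)

dataflow = OS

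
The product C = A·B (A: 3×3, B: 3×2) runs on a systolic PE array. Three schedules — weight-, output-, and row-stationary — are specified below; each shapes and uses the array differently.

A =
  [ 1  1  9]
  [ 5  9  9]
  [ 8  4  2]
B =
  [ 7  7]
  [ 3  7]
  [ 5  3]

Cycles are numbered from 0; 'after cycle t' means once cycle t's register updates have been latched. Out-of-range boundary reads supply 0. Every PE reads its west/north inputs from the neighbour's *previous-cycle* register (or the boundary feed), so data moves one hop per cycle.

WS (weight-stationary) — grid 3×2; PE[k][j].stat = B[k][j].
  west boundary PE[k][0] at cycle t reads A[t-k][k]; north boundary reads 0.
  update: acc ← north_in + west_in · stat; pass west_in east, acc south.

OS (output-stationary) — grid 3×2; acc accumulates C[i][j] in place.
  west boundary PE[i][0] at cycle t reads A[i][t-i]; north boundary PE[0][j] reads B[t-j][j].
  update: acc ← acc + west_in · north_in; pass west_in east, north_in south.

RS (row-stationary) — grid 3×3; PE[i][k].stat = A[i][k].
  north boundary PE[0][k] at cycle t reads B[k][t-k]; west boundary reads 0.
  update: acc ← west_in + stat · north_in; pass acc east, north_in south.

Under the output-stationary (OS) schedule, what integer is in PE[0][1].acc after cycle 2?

OS (3×2). Following PE[0][1] plus its west/north inputs:
  c0 r0c0: 7 / 1 / 7
  c0 r0c1: 0 / 0 / 0
  c1 r0c0: 10 / 1 / 3
  c1 r0c1: 7 / 1 / 7
  c2 r0c0: 55 / 9 / 5
  c2 r0c1: 14 / 1 / 7

PE[0][1].acc = 14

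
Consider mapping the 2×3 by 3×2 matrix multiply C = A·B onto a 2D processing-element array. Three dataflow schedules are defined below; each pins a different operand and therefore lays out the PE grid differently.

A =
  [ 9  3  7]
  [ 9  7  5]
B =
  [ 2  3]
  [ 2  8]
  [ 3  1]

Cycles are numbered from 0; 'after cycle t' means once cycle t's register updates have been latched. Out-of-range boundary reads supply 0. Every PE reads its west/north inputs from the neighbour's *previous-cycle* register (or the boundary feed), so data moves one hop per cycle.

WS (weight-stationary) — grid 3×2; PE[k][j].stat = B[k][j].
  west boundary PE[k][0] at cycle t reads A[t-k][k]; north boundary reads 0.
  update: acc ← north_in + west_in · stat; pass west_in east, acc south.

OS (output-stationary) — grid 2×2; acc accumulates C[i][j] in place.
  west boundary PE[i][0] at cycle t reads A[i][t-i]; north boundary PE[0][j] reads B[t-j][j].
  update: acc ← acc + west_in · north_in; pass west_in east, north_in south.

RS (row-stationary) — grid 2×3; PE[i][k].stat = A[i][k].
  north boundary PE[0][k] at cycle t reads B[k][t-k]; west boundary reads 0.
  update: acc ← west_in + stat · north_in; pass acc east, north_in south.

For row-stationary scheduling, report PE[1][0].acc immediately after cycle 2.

PE[1][0].acc = 27

RS (2×3). Following PE[1][0] plus its west/north inputs:
  t=0 PE[0][0]: acc=18 h=18 v=2
  t=0 PE[1][0]: acc=0 h=0 v=0
  t=1 PE[0][0]: acc=27 h=27 v=3
  t=1 PE[1][0]: acc=18 h=18 v=2
  t=2 PE[0][0]: acc=0 h=0 v=0
  t=2 PE[1][0]: acc=27 h=27 v=3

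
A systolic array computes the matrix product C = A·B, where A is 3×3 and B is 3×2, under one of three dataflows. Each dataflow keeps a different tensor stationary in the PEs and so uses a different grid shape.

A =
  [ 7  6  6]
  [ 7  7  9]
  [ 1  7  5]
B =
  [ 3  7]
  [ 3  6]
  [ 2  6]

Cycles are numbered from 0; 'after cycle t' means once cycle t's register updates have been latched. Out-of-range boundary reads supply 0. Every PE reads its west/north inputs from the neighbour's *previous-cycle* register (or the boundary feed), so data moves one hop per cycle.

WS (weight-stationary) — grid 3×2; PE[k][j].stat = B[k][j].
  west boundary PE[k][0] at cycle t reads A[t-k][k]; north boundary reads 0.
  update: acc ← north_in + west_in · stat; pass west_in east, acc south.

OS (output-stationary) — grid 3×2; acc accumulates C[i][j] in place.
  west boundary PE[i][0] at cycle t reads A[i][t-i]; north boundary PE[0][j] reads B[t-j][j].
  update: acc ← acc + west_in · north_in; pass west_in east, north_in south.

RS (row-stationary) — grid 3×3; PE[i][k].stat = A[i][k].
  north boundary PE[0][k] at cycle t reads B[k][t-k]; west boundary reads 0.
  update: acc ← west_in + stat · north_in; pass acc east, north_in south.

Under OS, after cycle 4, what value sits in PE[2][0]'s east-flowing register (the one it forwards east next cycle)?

register = 5

OS (3×2). Following PE[2][0] plus its west/north inputs:
  c0 r1c0: 0 / 0 / 0
  c0 r2c0: 0 / 0 / 0
  c1 r1c0: 21 / 7 / 3
  c1 r2c0: 0 / 0 / 0
  c2 r1c0: 42 / 7 / 3
  c2 r2c0: 3 / 1 / 3
  c3 r1c0: 60 / 9 / 2
  c3 r2c0: 24 / 7 / 3
  c4 r1c0: 60 / 0 / 0
  c4 r2c0: 34 / 5 / 2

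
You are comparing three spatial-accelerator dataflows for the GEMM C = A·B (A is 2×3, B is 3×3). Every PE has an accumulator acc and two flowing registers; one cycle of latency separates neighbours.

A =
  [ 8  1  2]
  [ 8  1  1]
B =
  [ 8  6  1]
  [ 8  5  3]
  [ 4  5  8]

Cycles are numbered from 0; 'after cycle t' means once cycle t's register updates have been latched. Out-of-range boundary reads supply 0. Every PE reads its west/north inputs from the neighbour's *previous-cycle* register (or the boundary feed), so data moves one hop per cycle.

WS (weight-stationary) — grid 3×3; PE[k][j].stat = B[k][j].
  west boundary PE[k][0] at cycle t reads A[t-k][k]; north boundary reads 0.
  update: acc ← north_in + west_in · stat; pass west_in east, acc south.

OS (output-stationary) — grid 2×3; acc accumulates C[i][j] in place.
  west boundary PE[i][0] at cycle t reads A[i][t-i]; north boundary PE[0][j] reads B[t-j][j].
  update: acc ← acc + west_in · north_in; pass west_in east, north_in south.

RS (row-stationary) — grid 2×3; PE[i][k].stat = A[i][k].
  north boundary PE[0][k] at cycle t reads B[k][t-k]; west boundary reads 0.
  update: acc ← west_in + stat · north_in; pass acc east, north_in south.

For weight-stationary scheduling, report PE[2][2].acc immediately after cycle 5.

WS on a 3×3 grid — tracing PE[2][2] and its feeders:
  step 0 · PE1,2: acc=0; fwd→0 fwd↓0
  step 0 · PE2,1: acc=0; fwd→0 fwd↓0
  step 0 · PE2,2: acc=0; fwd→0 fwd↓0
  step 1 · PE1,2: acc=0; fwd→0 fwd↓0
  step 1 · PE2,1: acc=0; fwd→0 fwd↓0
  step 1 · PE2,2: acc=0; fwd→0 fwd↓0
  step 2 · PE1,2: acc=0; fwd→0 fwd↓0
  step 2 · PE2,1: acc=0; fwd→0 fwd↓0
  step 2 · PE2,2: acc=0; fwd→0 fwd↓0
  step 3 · PE1,2: acc=11; fwd→1 fwd↓11
  step 3 · PE2,1: acc=63; fwd→2 fwd↓63
  step 3 · PE2,2: acc=0; fwd→0 fwd↓0
  step 4 · PE1,2: acc=11; fwd→1 fwd↓11
  step 4 · PE2,1: acc=58; fwd→1 fwd↓58
  step 4 · PE2,2: acc=27; fwd→2 fwd↓27
  step 5 · PE1,2: acc=0; fwd→0 fwd↓0
  step 5 · PE2,1: acc=0; fwd→0 fwd↓0
  step 5 · PE2,2: acc=19; fwd→1 fwd↓19

PE[2][2].acc = 19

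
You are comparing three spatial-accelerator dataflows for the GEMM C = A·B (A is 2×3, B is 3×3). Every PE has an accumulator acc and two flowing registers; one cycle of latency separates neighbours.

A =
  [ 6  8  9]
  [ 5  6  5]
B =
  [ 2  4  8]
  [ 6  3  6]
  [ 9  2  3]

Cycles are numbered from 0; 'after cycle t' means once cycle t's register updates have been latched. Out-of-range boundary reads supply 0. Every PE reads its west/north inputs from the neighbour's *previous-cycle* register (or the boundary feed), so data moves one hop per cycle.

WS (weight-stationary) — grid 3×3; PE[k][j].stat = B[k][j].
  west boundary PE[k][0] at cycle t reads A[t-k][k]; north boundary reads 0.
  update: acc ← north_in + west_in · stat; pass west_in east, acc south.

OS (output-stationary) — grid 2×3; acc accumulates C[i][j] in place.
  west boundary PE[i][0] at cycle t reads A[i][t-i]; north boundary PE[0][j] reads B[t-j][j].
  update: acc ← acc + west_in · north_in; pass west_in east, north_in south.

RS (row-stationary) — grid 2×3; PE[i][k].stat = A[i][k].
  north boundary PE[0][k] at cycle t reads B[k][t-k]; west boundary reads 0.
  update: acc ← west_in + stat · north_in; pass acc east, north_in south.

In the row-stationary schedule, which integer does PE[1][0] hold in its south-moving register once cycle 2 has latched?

register = 4

Tracing RS — 2×3 array, target PE[1][0]:
  after 0 — PE[0][0] acc=12, pass-E 12, pass-S 2
  after 0 — PE[1][0] acc=0, pass-E 0, pass-S 0
  after 1 — PE[0][0] acc=24, pass-E 24, pass-S 4
  after 1 — PE[1][0] acc=10, pass-E 10, pass-S 2
  after 2 — PE[0][0] acc=48, pass-E 48, pass-S 8
  after 2 — PE[1][0] acc=20, pass-E 20, pass-S 4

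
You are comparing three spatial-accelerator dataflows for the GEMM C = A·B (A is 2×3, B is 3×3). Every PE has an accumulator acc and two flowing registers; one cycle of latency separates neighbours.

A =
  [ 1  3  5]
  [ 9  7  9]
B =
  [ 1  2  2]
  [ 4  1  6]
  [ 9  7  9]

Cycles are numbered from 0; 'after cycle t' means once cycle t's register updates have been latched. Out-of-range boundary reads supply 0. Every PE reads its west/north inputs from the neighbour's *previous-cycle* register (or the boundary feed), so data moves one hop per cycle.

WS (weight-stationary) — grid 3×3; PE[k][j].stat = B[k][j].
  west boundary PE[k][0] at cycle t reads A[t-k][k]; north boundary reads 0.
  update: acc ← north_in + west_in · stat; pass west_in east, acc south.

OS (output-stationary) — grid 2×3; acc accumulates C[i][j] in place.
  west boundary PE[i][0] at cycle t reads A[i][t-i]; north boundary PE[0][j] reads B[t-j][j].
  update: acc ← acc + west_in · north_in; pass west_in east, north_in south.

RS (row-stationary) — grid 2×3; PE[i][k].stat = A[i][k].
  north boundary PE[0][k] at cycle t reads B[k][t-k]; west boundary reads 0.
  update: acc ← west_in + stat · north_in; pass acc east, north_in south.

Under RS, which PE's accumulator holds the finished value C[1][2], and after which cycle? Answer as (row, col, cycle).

(row, col, cycle) = (1, 2, 5)

Under RS, C[1][2] lands at PE[1][2]:
  t=0 PE[1][2]: acc=0 h=0 v=0
  t=1 PE[1][2]: acc=0 h=0 v=0
  t=2 PE[1][2]: acc=0 h=0 v=0
  t=3 PE[1][2]: acc=118 h=118 v=9
  t=4 PE[1][2]: acc=88 h=88 v=7
  t=5 PE[1][2]: acc=141 h=141 v=9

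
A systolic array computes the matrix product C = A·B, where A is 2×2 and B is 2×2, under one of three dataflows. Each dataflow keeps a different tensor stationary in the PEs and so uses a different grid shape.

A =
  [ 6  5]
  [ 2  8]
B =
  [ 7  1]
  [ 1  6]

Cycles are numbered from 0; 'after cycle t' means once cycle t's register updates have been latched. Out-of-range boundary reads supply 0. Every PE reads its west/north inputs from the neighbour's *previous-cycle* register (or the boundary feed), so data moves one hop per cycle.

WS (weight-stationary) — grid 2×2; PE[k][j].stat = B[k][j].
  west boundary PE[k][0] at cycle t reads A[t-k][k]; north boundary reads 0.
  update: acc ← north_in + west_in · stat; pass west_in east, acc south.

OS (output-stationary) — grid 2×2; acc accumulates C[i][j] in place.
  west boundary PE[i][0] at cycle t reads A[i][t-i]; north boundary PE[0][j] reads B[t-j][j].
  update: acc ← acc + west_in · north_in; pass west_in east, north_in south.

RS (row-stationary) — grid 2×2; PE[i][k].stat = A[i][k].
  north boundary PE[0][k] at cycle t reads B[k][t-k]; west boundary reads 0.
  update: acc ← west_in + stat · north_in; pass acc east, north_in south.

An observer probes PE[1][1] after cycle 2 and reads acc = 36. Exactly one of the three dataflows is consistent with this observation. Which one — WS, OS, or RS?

WS [2×2] PE[1][1] across cycles:
  after 0 — PE[1][1] acc=0, pass-E 0, pass-S 0
  after 1 — PE[1][1] acc=0, pass-E 0, pass-S 0
  after 2 — PE[1][1] acc=36, pass-E 5, pass-S 36
OS [2×2] PE[1][1] across cycles:
  after 0 — PE[1][1] acc=0, pass-E 0, pass-S 0
  after 1 — PE[1][1] acc=0, pass-E 0, pass-S 0
  after 2 — PE[1][1] acc=2, pass-E 2, pass-S 1
RS [2×2] PE[1][1] across cycles:
  after 0 — PE[1][1] acc=0, pass-E 0, pass-S 0
  after 1 — PE[1][1] acc=0, pass-E 0, pass-S 0
  after 2 — PE[1][1] acc=22, pass-E 22, pass-S 1

dataflow = WS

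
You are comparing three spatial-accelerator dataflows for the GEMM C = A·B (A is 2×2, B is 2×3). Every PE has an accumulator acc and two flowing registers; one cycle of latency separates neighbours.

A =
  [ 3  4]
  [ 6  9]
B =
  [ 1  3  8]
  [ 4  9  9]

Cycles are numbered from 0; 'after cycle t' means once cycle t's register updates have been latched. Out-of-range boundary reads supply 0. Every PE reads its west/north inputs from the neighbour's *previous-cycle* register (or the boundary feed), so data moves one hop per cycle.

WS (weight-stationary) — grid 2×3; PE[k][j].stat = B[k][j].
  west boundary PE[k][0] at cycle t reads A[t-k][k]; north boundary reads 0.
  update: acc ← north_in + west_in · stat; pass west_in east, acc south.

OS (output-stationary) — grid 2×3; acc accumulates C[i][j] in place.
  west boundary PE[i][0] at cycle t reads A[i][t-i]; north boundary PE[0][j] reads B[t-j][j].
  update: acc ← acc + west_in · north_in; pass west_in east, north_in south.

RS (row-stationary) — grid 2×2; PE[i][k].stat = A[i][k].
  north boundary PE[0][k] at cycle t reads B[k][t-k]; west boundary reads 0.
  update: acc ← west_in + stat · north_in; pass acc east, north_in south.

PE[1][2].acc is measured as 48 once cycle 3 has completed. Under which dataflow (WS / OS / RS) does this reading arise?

WS [2×3] PE[1][2] across cycles:
  @0  [1,2]  acc 0  |  →0  ↓0
  @1  [1,2]  acc 0  |  →0  ↓0
  @2  [1,2]  acc 0  |  →0  ↓0
  @3  [1,2]  acc 60  |  →4  ↓60
OS [2×3] PE[1][2] across cycles:
  @0  [1,2]  acc 0  |  →0  ↓0
  @1  [1,2]  acc 0  |  →0  ↓0
  @2  [1,2]  acc 0  |  →0  ↓0
  @3  [1,2]  acc 48  |  →6  ↓8
RS (2×2): PE[1][2] does not exist.

dataflow = OS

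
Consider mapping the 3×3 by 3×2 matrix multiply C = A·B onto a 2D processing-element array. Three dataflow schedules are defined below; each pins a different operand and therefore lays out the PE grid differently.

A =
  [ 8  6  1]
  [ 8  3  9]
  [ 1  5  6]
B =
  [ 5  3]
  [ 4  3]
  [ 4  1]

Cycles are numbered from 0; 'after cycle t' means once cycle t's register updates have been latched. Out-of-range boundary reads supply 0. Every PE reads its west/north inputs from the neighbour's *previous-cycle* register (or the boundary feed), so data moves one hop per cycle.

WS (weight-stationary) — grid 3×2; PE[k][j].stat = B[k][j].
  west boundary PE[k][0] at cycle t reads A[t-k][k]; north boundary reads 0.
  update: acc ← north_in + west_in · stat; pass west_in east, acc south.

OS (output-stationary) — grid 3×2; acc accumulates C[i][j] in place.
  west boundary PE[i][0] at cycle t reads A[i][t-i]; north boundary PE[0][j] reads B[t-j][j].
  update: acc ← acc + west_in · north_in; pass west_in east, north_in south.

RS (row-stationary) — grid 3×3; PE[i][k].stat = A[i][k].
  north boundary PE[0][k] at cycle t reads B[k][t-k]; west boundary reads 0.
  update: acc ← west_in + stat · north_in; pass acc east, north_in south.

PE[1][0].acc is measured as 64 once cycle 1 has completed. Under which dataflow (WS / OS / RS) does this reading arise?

Under WS (3×2), PE[1][0]:
  after 0 — PE[1][0] acc=0, pass-E 0, pass-S 0
  after 1 — PE[1][0] acc=64, pass-E 6, pass-S 64
Under OS (3×2), PE[1][0]:
  after 0 — PE[1][0] acc=0, pass-E 0, pass-S 0
  after 1 — PE[1][0] acc=40, pass-E 8, pass-S 5
Under RS (3×3), PE[1][0]:
  after 0 — PE[1][0] acc=0, pass-E 0, pass-S 0
  after 1 — PE[1][0] acc=40, pass-E 40, pass-S 5

dataflow = WS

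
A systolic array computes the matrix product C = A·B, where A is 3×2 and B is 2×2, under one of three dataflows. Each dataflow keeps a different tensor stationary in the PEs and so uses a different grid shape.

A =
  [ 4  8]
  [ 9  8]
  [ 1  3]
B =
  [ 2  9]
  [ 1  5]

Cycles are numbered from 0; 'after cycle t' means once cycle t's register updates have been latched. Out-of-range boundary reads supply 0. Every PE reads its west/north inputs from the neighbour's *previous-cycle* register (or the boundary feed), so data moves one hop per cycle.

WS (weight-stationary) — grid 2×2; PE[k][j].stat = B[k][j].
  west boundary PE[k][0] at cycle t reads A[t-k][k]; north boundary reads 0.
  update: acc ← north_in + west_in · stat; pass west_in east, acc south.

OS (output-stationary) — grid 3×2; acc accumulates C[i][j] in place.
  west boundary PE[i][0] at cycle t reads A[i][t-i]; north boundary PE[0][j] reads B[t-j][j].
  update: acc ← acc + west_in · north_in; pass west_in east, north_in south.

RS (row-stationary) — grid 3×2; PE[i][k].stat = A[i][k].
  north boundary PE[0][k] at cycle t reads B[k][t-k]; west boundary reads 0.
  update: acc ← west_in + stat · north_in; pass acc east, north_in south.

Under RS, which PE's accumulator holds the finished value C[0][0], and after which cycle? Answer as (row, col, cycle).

(row, col, cycle) = (0, 1, 1)

Under RS, C[0][0] lands at PE[0][1]:
  0: (0,1).acc=0  regs=<0,0>
  1: (0,1).acc=16  regs=<16,1>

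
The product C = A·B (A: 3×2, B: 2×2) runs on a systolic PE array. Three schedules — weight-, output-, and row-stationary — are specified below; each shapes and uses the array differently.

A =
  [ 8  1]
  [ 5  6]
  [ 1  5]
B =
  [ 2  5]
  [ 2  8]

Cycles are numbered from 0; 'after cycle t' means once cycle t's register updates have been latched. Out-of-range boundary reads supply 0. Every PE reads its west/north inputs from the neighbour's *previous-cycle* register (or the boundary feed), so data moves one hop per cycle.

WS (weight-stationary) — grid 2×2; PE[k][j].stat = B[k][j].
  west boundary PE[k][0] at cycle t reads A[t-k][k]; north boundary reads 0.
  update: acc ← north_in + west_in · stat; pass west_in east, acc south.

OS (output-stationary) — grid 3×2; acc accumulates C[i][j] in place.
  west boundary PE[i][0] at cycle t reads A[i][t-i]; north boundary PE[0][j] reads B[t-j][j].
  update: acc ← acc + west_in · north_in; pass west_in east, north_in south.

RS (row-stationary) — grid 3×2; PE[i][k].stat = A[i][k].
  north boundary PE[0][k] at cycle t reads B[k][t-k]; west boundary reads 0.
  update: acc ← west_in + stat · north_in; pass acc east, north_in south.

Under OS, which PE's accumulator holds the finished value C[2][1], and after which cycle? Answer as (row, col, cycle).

(row, col, cycle) = (2, 1, 4)

Under OS, C[2][1] lands at PE[2][1]:
  c0 r2c1: 0 / 0 / 0
  c1 r2c1: 0 / 0 / 0
  c2 r2c1: 0 / 0 / 0
  c3 r2c1: 5 / 1 / 5
  c4 r2c1: 45 / 5 / 8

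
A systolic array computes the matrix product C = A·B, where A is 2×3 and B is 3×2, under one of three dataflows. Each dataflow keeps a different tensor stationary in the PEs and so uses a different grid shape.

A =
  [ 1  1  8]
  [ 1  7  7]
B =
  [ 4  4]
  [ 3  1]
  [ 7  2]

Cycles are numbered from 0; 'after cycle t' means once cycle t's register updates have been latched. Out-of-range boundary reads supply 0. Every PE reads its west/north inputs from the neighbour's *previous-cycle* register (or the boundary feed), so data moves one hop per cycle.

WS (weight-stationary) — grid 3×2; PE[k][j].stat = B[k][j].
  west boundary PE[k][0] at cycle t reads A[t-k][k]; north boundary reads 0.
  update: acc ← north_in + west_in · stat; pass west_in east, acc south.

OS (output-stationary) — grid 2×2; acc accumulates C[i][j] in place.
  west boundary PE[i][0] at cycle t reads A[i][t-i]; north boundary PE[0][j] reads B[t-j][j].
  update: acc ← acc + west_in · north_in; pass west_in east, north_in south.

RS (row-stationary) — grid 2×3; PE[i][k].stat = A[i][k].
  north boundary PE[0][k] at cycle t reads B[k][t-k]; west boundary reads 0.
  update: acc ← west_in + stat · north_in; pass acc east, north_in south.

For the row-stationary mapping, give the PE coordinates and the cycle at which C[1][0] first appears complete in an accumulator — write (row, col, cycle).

(row, col, cycle) = (1, 2, 3)

RS — PE[1][2] is where C[1][0] collects:
  cycle 0: PE[1][2] → acc 0, east 0, south 0
  cycle 1: PE[1][2] → acc 0, east 0, south 0
  cycle 2: PE[1][2] → acc 0, east 0, south 0
  cycle 3: PE[1][2] → acc 74, east 74, south 7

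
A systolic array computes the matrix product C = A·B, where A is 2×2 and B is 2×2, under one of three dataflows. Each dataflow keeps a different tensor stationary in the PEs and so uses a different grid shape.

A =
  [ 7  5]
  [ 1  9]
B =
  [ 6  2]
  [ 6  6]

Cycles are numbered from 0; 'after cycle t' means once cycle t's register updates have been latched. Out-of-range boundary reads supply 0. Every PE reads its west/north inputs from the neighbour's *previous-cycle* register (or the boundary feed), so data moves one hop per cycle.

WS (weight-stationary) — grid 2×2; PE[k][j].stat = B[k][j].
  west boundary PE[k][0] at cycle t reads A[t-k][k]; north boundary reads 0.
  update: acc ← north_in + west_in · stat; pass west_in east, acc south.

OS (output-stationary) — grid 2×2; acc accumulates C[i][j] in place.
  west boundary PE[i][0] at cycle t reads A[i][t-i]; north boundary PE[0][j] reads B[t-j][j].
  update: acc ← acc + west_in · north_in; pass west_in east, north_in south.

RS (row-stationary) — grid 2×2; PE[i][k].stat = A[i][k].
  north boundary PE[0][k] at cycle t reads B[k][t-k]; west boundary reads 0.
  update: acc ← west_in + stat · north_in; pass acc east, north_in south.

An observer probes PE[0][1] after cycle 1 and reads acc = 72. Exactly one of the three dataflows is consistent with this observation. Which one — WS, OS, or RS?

dataflow = RS

— WS: 2×2; PE[0][1] trace:
  t=0 PE[0][1]: acc=0 h=0 v=0
  t=1 PE[0][1]: acc=14 h=7 v=14
— OS: 2×2; PE[0][1] trace:
  t=0 PE[0][1]: acc=0 h=0 v=0
  t=1 PE[0][1]: acc=14 h=7 v=2
— RS: 2×2; PE[0][1] trace:
  t=0 PE[0][1]: acc=0 h=0 v=0
  t=1 PE[0][1]: acc=72 h=72 v=6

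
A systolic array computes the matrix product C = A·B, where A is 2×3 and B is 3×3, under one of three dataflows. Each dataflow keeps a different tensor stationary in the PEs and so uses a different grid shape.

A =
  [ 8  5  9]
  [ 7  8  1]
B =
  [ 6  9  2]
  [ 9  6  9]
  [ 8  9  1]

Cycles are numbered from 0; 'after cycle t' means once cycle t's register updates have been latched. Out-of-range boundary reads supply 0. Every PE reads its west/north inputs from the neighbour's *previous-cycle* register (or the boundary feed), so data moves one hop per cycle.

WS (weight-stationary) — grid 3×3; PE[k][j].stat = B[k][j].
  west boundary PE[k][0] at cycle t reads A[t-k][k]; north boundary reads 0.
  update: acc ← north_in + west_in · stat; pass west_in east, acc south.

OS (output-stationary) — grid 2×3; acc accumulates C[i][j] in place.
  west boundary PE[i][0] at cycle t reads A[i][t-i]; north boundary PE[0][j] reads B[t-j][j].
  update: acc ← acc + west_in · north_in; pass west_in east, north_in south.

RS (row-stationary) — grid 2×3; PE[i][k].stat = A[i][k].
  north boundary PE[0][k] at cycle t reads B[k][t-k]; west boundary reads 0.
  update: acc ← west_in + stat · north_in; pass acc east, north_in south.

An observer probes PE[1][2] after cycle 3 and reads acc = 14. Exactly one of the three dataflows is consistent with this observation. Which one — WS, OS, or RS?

WS (3×3 grid), PE[1][2]:
  after 0 — PE[1][2] acc=0, pass-E 0, pass-S 0
  after 1 — PE[1][2] acc=0, pass-E 0, pass-S 0
  after 2 — PE[1][2] acc=0, pass-E 0, pass-S 0
  after 3 — PE[1][2] acc=61, pass-E 5, pass-S 61
OS (2×3 grid), PE[1][2]:
  after 0 — PE[1][2] acc=0, pass-E 0, pass-S 0
  after 1 — PE[1][2] acc=0, pass-E 0, pass-S 0
  after 2 — PE[1][2] acc=0, pass-E 0, pass-S 0
  after 3 — PE[1][2] acc=14, pass-E 7, pass-S 2
RS (2×3 grid), PE[1][2]:
  after 0 — PE[1][2] acc=0, pass-E 0, pass-S 0
  after 1 — PE[1][2] acc=0, pass-E 0, pass-S 0
  after 2 — PE[1][2] acc=0, pass-E 0, pass-S 0
  after 3 — PE[1][2] acc=122, pass-E 122, pass-S 8

dataflow = OS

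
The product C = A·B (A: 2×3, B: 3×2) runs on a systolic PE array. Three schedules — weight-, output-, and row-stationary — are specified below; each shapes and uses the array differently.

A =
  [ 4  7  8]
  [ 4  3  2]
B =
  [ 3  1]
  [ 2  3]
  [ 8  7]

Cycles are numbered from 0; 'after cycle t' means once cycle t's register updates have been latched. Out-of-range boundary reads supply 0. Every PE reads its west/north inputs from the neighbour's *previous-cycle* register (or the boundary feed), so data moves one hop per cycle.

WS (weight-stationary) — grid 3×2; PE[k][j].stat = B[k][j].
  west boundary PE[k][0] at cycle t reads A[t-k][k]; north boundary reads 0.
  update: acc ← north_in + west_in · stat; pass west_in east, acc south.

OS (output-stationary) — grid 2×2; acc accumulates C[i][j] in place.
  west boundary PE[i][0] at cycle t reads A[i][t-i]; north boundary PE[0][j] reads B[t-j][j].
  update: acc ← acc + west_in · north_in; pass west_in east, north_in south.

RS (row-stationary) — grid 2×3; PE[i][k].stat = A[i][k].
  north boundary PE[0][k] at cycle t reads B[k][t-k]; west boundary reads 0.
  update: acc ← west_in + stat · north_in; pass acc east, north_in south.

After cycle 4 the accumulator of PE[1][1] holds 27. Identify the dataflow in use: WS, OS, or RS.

— WS: 3×2; PE[1][1] trace:
  step 0 · PE1,1: acc=0; fwd→0 fwd↓0
  step 1 · PE1,1: acc=0; fwd→0 fwd↓0
  step 2 · PE1,1: acc=25; fwd→7 fwd↓25
  step 3 · PE1,1: acc=13; fwd→3 fwd↓13
  step 4 · PE1,1: acc=0; fwd→0 fwd↓0
— OS: 2×2; PE[1][1] trace:
  step 0 · PE1,1: acc=0; fwd→0 fwd↓0
  step 1 · PE1,1: acc=0; fwd→0 fwd↓0
  step 2 · PE1,1: acc=4; fwd→4 fwd↓1
  step 3 · PE1,1: acc=13; fwd→3 fwd↓3
  step 4 · PE1,1: acc=27; fwd→2 fwd↓7
— RS: 2×3; PE[1][1] trace:
  step 0 · PE1,1: acc=0; fwd→0 fwd↓0
  step 1 · PE1,1: acc=0; fwd→0 fwd↓0
  step 2 · PE1,1: acc=18; fwd→18 fwd↓2
  step 3 · PE1,1: acc=13; fwd→13 fwd↓3
  step 4 · PE1,1: acc=0; fwd→0 fwd↓0

dataflow = OS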